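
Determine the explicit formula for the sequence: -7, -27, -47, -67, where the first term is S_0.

Check differences: -27 - -7 = -20
-47 - -27 = -20
Common difference d = -20.
First term a = -7.
Formula: S_i = -7 - 20*i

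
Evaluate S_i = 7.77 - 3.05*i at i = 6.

S_6 = 7.77 + -3.05*6 = 7.77 + -18.3 = -10.53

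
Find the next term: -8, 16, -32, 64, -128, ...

Ratios: 16 / -8 = -2.0
This is a geometric sequence with common ratio r = -2.
Next term = -128 * -2 = 256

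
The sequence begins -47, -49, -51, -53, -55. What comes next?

Differences: -49 - -47 = -2
This is an arithmetic sequence with common difference d = -2.
Next term = -55 + -2 = -57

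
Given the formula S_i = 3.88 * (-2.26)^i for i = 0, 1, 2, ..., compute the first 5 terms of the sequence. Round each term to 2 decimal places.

This is a geometric sequence.
i=0: S_0 = 3.88 * (-2.26)^0 = 3.88
i=1: S_1 = 3.88 * (-2.26)^1 ≈ -8.77
i=2: S_2 = 3.88 * (-2.26)^2 ≈ 19.82
i=3: S_3 = 3.88 * (-2.26)^3 ≈ -44.79
i=4: S_4 = 3.88 * (-2.26)^4 ≈ 101.22
The first 5 terms are: [3.88, -8.77, 19.82, -44.79, 101.22]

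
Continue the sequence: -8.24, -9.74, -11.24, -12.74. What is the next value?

Differences: -9.74 - -8.24 = -1.5
This is an arithmetic sequence with common difference d = -1.5.
Next term = -12.74 + -1.5 = -14.24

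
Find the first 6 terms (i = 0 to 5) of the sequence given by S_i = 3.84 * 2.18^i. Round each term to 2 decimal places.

This is a geometric sequence.
i=0: S_0 = 3.84 * 2.18^0 = 3.84
i=1: S_1 = 3.84 * 2.18^1 ≈ 8.37
i=2: S_2 = 3.84 * 2.18^2 ≈ 18.25
i=3: S_3 = 3.84 * 2.18^3 ≈ 39.78
i=4: S_4 = 3.84 * 2.18^4 ≈ 86.73
i=5: S_5 = 3.84 * 2.18^5 ≈ 189.07
The first 6 terms are: [3.84, 8.37, 18.25, 39.78, 86.73, 189.07]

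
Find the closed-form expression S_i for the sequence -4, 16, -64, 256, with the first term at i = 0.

Check ratios: 16 / -4 = -4.0
Common ratio r = -4.
First term a = -4.
Formula: S_i = -4 * (-4)^i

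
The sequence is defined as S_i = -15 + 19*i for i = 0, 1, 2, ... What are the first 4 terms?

This is an arithmetic sequence.
i=0: S_0 = -15 + 19*0 = -15
i=1: S_1 = -15 + 19*1 = 4
i=2: S_2 = -15 + 19*2 = 23
i=3: S_3 = -15 + 19*3 = 42
The first 4 terms are: [-15, 4, 23, 42]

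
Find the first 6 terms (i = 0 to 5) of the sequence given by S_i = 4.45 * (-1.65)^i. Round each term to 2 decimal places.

This is a geometric sequence.
i=0: S_0 = 4.45 * (-1.65)^0 = 4.45
i=1: S_1 = 4.45 * (-1.65)^1 ≈ -7.34
i=2: S_2 = 4.45 * (-1.65)^2 ≈ 12.12
i=3: S_3 = 4.45 * (-1.65)^3 ≈ -19.99
i=4: S_4 = 4.45 * (-1.65)^4 ≈ 32.98
i=5: S_5 = 4.45 * (-1.65)^5 ≈ -54.42
The first 6 terms are: [4.45, -7.34, 12.12, -19.99, 32.98, -54.42]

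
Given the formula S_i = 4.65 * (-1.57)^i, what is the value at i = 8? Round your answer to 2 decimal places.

S_8 = 4.65 * (-1.57)^8 ≈ 4.65 * 36.9145 ≈ 171.65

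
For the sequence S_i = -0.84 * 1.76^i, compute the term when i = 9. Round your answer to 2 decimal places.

S_9 = -0.84 * 1.76^9 ≈ -0.84 * 162.0369 ≈ -136.11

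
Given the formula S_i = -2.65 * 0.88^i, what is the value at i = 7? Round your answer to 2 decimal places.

S_7 = -2.65 * 0.88^7 ≈ -2.65 * 0.4087 ≈ -1.08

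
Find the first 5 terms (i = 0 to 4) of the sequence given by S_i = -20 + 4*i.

This is an arithmetic sequence.
i=0: S_0 = -20 + 4*0 = -20
i=1: S_1 = -20 + 4*1 = -16
i=2: S_2 = -20 + 4*2 = -12
i=3: S_3 = -20 + 4*3 = -8
i=4: S_4 = -20 + 4*4 = -4
The first 5 terms are: [-20, -16, -12, -8, -4]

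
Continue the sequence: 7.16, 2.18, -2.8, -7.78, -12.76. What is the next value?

Differences: 2.18 - 7.16 = -4.98
This is an arithmetic sequence with common difference d = -4.98.
Next term = -12.76 + -4.98 = -17.74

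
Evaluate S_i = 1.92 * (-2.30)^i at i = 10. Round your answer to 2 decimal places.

S_10 = 1.92 * (-2.3)^10 ≈ 1.92 * 4142.6511 ≈ 7953.89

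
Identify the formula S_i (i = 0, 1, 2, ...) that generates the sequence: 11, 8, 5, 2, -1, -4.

Check differences: 8 - 11 = -3
5 - 8 = -3
Common difference d = -3.
First term a = 11.
Formula: S_i = 11 - 3*i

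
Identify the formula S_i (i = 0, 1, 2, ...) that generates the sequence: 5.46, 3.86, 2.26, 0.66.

Check differences: 3.86 - 5.46 = -1.6
2.26 - 3.86 = -1.6
Common difference d = -1.6.
First term a = 5.46.
Formula: S_i = 5.46 - 1.60*i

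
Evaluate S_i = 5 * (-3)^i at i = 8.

S_8 = 5 * (-3)^8 = 5 * 6561 = 32805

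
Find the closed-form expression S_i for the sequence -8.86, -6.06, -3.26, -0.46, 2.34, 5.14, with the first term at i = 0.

Check differences: -6.06 - -8.86 = 2.8
-3.26 - -6.06 = 2.8
Common difference d = 2.8.
First term a = -8.86.
Formula: S_i = -8.86 + 2.80*i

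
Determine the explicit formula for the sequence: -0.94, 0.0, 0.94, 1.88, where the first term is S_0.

Check differences: 0.0 - -0.94 = 0.94
0.94 - 0.0 = 0.94
Common difference d = 0.94.
First term a = -0.94.
Formula: S_i = -0.94 + 0.94*i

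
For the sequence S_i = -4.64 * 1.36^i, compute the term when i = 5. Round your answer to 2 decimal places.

S_5 = -4.64 * 1.36^5 ≈ -4.64 * 4.6526 ≈ -21.59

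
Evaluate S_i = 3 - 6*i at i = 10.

S_10 = 3 + -6*10 = 3 + -60 = -57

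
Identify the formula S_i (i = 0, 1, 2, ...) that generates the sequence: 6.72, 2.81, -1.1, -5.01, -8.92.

Check differences: 2.81 - 6.72 = -3.91
-1.1 - 2.81 = -3.91
Common difference d = -3.91.
First term a = 6.72.
Formula: S_i = 6.72 - 3.91*i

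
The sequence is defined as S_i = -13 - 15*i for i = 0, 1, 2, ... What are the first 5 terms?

This is an arithmetic sequence.
i=0: S_0 = -13 + -15*0 = -13
i=1: S_1 = -13 + -15*1 = -28
i=2: S_2 = -13 + -15*2 = -43
i=3: S_3 = -13 + -15*3 = -58
i=4: S_4 = -13 + -15*4 = -73
The first 5 terms are: [-13, -28, -43, -58, -73]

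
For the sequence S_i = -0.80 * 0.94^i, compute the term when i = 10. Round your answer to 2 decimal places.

S_10 = -0.8 * 0.94^10 ≈ -0.8 * 0.5386 ≈ -0.43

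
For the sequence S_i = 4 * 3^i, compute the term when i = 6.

S_6 = 4 * 3^6 = 4 * 729 = 2916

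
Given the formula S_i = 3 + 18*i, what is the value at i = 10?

S_10 = 3 + 18*10 = 3 + 180 = 183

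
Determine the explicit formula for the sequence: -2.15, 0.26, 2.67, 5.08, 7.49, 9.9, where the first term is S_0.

Check differences: 0.26 - -2.15 = 2.41
2.67 - 0.26 = 2.41
Common difference d = 2.41.
First term a = -2.15.
Formula: S_i = -2.15 + 2.41*i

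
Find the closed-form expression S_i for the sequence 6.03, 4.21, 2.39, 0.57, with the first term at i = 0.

Check differences: 4.21 - 6.03 = -1.82
2.39 - 4.21 = -1.82
Common difference d = -1.82.
First term a = 6.03.
Formula: S_i = 6.03 - 1.82*i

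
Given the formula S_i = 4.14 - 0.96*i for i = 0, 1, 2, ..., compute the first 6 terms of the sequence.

This is an arithmetic sequence.
i=0: S_0 = 4.14 + -0.96*0 = 4.14
i=1: S_1 = 4.14 + -0.96*1 = 3.18
i=2: S_2 = 4.14 + -0.96*2 = 2.22
i=3: S_3 = 4.14 + -0.96*3 = 1.26
i=4: S_4 = 4.14 + -0.96*4 = 0.3
i=5: S_5 = 4.14 + -0.96*5 = -0.66
The first 6 terms are: [4.14, 3.18, 2.22, 1.26, 0.3, -0.66]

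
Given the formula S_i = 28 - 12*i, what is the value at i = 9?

S_9 = 28 + -12*9 = 28 + -108 = -80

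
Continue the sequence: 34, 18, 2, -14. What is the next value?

Differences: 18 - 34 = -16
This is an arithmetic sequence with common difference d = -16.
Next term = -14 + -16 = -30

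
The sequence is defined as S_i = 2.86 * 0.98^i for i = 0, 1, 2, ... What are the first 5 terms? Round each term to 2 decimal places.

This is a geometric sequence.
i=0: S_0 = 2.86 * 0.98^0 = 2.86
i=1: S_1 = 2.86 * 0.98^1 ≈ 2.8
i=2: S_2 = 2.86 * 0.98^2 ≈ 2.75
i=3: S_3 = 2.86 * 0.98^3 ≈ 2.69
i=4: S_4 = 2.86 * 0.98^4 ≈ 2.64
The first 5 terms are: [2.86, 2.8, 2.75, 2.69, 2.64]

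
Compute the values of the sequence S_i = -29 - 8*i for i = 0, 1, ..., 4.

This is an arithmetic sequence.
i=0: S_0 = -29 + -8*0 = -29
i=1: S_1 = -29 + -8*1 = -37
i=2: S_2 = -29 + -8*2 = -45
i=3: S_3 = -29 + -8*3 = -53
i=4: S_4 = -29 + -8*4 = -61
The first 5 terms are: [-29, -37, -45, -53, -61]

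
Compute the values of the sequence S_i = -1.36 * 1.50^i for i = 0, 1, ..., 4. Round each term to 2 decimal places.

This is a geometric sequence.
i=0: S_0 = -1.36 * 1.5^0 = -1.36
i=1: S_1 = -1.36 * 1.5^1 = -2.04
i=2: S_2 = -1.36 * 1.5^2 = -3.06
i=3: S_3 = -1.36 * 1.5^3 = -4.59
i=4: S_4 = -1.36 * 1.5^4 ≈ -6.89
The first 5 terms are: [-1.36, -2.04, -3.06, -4.59, -6.89]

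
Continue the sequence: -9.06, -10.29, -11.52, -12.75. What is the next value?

Differences: -10.29 - -9.06 = -1.23
This is an arithmetic sequence with common difference d = -1.23.
Next term = -12.75 + -1.23 = -13.98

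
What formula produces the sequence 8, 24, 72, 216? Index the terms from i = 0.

Check ratios: 24 / 8 = 3.0
Common ratio r = 3.
First term a = 8.
Formula: S_i = 8 * 3^i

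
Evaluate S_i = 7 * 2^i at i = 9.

S_9 = 7 * 2^9 = 7 * 512 = 3584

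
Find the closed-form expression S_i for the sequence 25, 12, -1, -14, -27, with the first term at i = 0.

Check differences: 12 - 25 = -13
-1 - 12 = -13
Common difference d = -13.
First term a = 25.
Formula: S_i = 25 - 13*i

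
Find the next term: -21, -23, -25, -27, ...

Differences: -23 - -21 = -2
This is an arithmetic sequence with common difference d = -2.
Next term = -27 + -2 = -29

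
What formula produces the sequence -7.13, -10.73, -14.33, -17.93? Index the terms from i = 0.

Check differences: -10.73 - -7.13 = -3.6
-14.33 - -10.73 = -3.6
Common difference d = -3.6.
First term a = -7.13.
Formula: S_i = -7.13 - 3.60*i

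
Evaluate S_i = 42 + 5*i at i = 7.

S_7 = 42 + 5*7 = 42 + 35 = 77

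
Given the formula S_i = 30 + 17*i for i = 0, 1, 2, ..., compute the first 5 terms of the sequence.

This is an arithmetic sequence.
i=0: S_0 = 30 + 17*0 = 30
i=1: S_1 = 30 + 17*1 = 47
i=2: S_2 = 30 + 17*2 = 64
i=3: S_3 = 30 + 17*3 = 81
i=4: S_4 = 30 + 17*4 = 98
The first 5 terms are: [30, 47, 64, 81, 98]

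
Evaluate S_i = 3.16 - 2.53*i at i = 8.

S_8 = 3.16 + -2.53*8 = 3.16 + -20.24 = -17.08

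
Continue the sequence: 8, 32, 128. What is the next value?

Ratios: 32 / 8 = 4.0
This is a geometric sequence with common ratio r = 4.
Next term = 128 * 4 = 512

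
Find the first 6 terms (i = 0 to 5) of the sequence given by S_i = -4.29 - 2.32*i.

This is an arithmetic sequence.
i=0: S_0 = -4.29 + -2.32*0 = -4.29
i=1: S_1 = -4.29 + -2.32*1 = -6.61
i=2: S_2 = -4.29 + -2.32*2 = -8.93
i=3: S_3 = -4.29 + -2.32*3 = -11.25
i=4: S_4 = -4.29 + -2.32*4 = -13.57
i=5: S_5 = -4.29 + -2.32*5 = -15.89
The first 6 terms are: [-4.29, -6.61, -8.93, -11.25, -13.57, -15.89]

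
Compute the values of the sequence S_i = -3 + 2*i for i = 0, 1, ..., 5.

This is an arithmetic sequence.
i=0: S_0 = -3 + 2*0 = -3
i=1: S_1 = -3 + 2*1 = -1
i=2: S_2 = -3 + 2*2 = 1
i=3: S_3 = -3 + 2*3 = 3
i=4: S_4 = -3 + 2*4 = 5
i=5: S_5 = -3 + 2*5 = 7
The first 6 terms are: [-3, -1, 1, 3, 5, 7]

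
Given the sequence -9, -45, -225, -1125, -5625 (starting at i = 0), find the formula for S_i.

Check ratios: -45 / -9 = 5.0
Common ratio r = 5.
First term a = -9.
Formula: S_i = -9 * 5^i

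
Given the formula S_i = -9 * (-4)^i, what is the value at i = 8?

S_8 = -9 * (-4)^8 = -9 * 65536 = -589824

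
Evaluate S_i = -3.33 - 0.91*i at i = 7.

S_7 = -3.33 + -0.91*7 = -3.33 + -6.37 = -9.7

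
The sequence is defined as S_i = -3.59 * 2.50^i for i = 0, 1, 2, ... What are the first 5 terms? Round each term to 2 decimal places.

This is a geometric sequence.
i=0: S_0 = -3.59 * 2.5^0 = -3.59
i=1: S_1 = -3.59 * 2.5^1 ≈ -8.98
i=2: S_2 = -3.59 * 2.5^2 ≈ -22.44
i=3: S_3 = -3.59 * 2.5^3 ≈ -56.09
i=4: S_4 = -3.59 * 2.5^4 ≈ -140.23
The first 5 terms are: [-3.59, -8.98, -22.44, -56.09, -140.23]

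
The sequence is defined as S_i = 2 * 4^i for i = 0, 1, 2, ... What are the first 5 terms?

This is a geometric sequence.
i=0: S_0 = 2 * 4^0 = 2
i=1: S_1 = 2 * 4^1 = 8
i=2: S_2 = 2 * 4^2 = 32
i=3: S_3 = 2 * 4^3 = 128
i=4: S_4 = 2 * 4^4 = 512
The first 5 terms are: [2, 8, 32, 128, 512]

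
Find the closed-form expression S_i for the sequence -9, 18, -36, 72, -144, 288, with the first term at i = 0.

Check ratios: 18 / -9 = -2.0
Common ratio r = -2.
First term a = -9.
Formula: S_i = -9 * (-2)^i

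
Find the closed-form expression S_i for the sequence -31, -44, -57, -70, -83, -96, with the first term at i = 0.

Check differences: -44 - -31 = -13
-57 - -44 = -13
Common difference d = -13.
First term a = -31.
Formula: S_i = -31 - 13*i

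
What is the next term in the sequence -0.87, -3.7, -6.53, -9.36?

Differences: -3.7 - -0.87 = -2.83
This is an arithmetic sequence with common difference d = -2.83.
Next term = -9.36 + -2.83 = -12.19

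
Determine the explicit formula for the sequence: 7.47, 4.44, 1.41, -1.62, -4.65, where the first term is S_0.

Check differences: 4.44 - 7.47 = -3.03
1.41 - 4.44 = -3.03
Common difference d = -3.03.
First term a = 7.47.
Formula: S_i = 7.47 - 3.03*i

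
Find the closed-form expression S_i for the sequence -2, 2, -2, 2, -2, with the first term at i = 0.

Check ratios: 2 / -2 = -1.0
Common ratio r = -1.
First term a = -2.
Formula: S_i = -2 * (-1)^i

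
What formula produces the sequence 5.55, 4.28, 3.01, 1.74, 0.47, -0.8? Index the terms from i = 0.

Check differences: 4.28 - 5.55 = -1.27
3.01 - 4.28 = -1.27
Common difference d = -1.27.
First term a = 5.55.
Formula: S_i = 5.55 - 1.27*i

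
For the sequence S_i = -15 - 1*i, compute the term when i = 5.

S_5 = -15 + -1*5 = -15 + -5 = -20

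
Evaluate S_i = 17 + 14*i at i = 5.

S_5 = 17 + 14*5 = 17 + 70 = 87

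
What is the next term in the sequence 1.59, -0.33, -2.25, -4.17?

Differences: -0.33 - 1.59 = -1.92
This is an arithmetic sequence with common difference d = -1.92.
Next term = -4.17 + -1.92 = -6.09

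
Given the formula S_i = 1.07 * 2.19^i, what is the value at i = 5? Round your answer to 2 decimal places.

S_5 = 1.07 * 2.19^5 ≈ 1.07 * 50.3756 ≈ 53.9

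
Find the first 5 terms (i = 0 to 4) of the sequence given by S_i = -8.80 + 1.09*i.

This is an arithmetic sequence.
i=0: S_0 = -8.8 + 1.09*0 = -8.8
i=1: S_1 = -8.8 + 1.09*1 = -7.71
i=2: S_2 = -8.8 + 1.09*2 = -6.62
i=3: S_3 = -8.8 + 1.09*3 = -5.53
i=4: S_4 = -8.8 + 1.09*4 = -4.44
The first 5 terms are: [-8.8, -7.71, -6.62, -5.53, -4.44]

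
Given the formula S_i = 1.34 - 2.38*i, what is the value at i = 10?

S_10 = 1.34 + -2.38*10 = 1.34 + -23.8 = -22.46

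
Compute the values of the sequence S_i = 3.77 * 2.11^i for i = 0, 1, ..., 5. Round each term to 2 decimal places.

This is a geometric sequence.
i=0: S_0 = 3.77 * 2.11^0 = 3.77
i=1: S_1 = 3.77 * 2.11^1 ≈ 7.95
i=2: S_2 = 3.77 * 2.11^2 ≈ 16.78
i=3: S_3 = 3.77 * 2.11^3 ≈ 35.42
i=4: S_4 = 3.77 * 2.11^4 ≈ 74.73
i=5: S_5 = 3.77 * 2.11^5 ≈ 157.67
The first 6 terms are: [3.77, 7.95, 16.78, 35.42, 74.73, 157.67]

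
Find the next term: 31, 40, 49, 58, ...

Differences: 40 - 31 = 9
This is an arithmetic sequence with common difference d = 9.
Next term = 58 + 9 = 67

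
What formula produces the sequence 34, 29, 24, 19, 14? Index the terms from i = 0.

Check differences: 29 - 34 = -5
24 - 29 = -5
Common difference d = -5.
First term a = 34.
Formula: S_i = 34 - 5*i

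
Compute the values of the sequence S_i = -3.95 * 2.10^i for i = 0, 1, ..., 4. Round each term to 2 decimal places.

This is a geometric sequence.
i=0: S_0 = -3.95 * 2.1^0 = -3.95
i=1: S_1 = -3.95 * 2.1^1 ≈ -8.3
i=2: S_2 = -3.95 * 2.1^2 ≈ -17.42
i=3: S_3 = -3.95 * 2.1^3 ≈ -36.58
i=4: S_4 = -3.95 * 2.1^4 ≈ -76.82
The first 5 terms are: [-3.95, -8.3, -17.42, -36.58, -76.82]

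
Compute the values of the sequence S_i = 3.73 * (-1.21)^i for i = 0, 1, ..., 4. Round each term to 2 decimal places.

This is a geometric sequence.
i=0: S_0 = 3.73 * (-1.21)^0 = 3.73
i=1: S_1 = 3.73 * (-1.21)^1 ≈ -4.51
i=2: S_2 = 3.73 * (-1.21)^2 ≈ 5.46
i=3: S_3 = 3.73 * (-1.21)^3 ≈ -6.61
i=4: S_4 = 3.73 * (-1.21)^4 ≈ 8.0
The first 5 terms are: [3.73, -4.51, 5.46, -6.61, 8.0]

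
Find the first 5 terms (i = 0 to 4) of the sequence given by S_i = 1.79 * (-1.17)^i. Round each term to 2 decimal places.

This is a geometric sequence.
i=0: S_0 = 1.79 * (-1.17)^0 = 1.79
i=1: S_1 = 1.79 * (-1.17)^1 ≈ -2.09
i=2: S_2 = 1.79 * (-1.17)^2 ≈ 2.45
i=3: S_3 = 1.79 * (-1.17)^3 ≈ -2.87
i=4: S_4 = 1.79 * (-1.17)^4 ≈ 3.35
The first 5 terms are: [1.79, -2.09, 2.45, -2.87, 3.35]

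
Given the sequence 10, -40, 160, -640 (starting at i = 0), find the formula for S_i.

Check ratios: -40 / 10 = -4.0
Common ratio r = -4.
First term a = 10.
Formula: S_i = 10 * (-4)^i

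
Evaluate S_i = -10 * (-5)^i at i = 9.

S_9 = -10 * (-5)^9 = -10 * -1953125 = 19531250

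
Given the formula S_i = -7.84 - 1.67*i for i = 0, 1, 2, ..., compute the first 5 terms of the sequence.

This is an arithmetic sequence.
i=0: S_0 = -7.84 + -1.67*0 = -7.84
i=1: S_1 = -7.84 + -1.67*1 = -9.51
i=2: S_2 = -7.84 + -1.67*2 = -11.18
i=3: S_3 = -7.84 + -1.67*3 = -12.85
i=4: S_4 = -7.84 + -1.67*4 = -14.52
The first 5 terms are: [-7.84, -9.51, -11.18, -12.85, -14.52]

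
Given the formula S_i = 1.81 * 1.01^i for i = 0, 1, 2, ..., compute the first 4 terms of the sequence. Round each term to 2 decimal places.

This is a geometric sequence.
i=0: S_0 = 1.81 * 1.01^0 = 1.81
i=1: S_1 = 1.81 * 1.01^1 ≈ 1.83
i=2: S_2 = 1.81 * 1.01^2 ≈ 1.85
i=3: S_3 = 1.81 * 1.01^3 ≈ 1.86
The first 4 terms are: [1.81, 1.83, 1.85, 1.86]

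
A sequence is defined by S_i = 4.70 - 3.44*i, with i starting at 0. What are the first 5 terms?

This is an arithmetic sequence.
i=0: S_0 = 4.7 + -3.44*0 = 4.7
i=1: S_1 = 4.7 + -3.44*1 = 1.26
i=2: S_2 = 4.7 + -3.44*2 = -2.18
i=3: S_3 = 4.7 + -3.44*3 = -5.62
i=4: S_4 = 4.7 + -3.44*4 = -9.06
The first 5 terms are: [4.7, 1.26, -2.18, -5.62, -9.06]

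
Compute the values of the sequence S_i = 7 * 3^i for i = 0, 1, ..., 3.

This is a geometric sequence.
i=0: S_0 = 7 * 3^0 = 7
i=1: S_1 = 7 * 3^1 = 21
i=2: S_2 = 7 * 3^2 = 63
i=3: S_3 = 7 * 3^3 = 189
The first 4 terms are: [7, 21, 63, 189]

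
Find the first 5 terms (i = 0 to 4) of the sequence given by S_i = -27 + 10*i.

This is an arithmetic sequence.
i=0: S_0 = -27 + 10*0 = -27
i=1: S_1 = -27 + 10*1 = -17
i=2: S_2 = -27 + 10*2 = -7
i=3: S_3 = -27 + 10*3 = 3
i=4: S_4 = -27 + 10*4 = 13
The first 5 terms are: [-27, -17, -7, 3, 13]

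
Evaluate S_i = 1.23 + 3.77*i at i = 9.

S_9 = 1.23 + 3.77*9 = 1.23 + 33.93 = 35.16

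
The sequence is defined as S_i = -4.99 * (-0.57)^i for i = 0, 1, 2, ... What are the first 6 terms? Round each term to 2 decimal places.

This is a geometric sequence.
i=0: S_0 = -4.99 * (-0.57)^0 = -4.99
i=1: S_1 = -4.99 * (-0.57)^1 ≈ 2.84
i=2: S_2 = -4.99 * (-0.57)^2 ≈ -1.62
i=3: S_3 = -4.99 * (-0.57)^3 ≈ 0.92
i=4: S_4 = -4.99 * (-0.57)^4 ≈ -0.53
i=5: S_5 = -4.99 * (-0.57)^5 ≈ 0.3
The first 6 terms are: [-4.99, 2.84, -1.62, 0.92, -0.53, 0.3]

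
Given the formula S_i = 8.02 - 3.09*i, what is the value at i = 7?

S_7 = 8.02 + -3.09*7 = 8.02 + -21.63 = -13.61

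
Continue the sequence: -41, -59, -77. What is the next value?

Differences: -59 - -41 = -18
This is an arithmetic sequence with common difference d = -18.
Next term = -77 + -18 = -95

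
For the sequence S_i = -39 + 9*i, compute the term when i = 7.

S_7 = -39 + 9*7 = -39 + 63 = 24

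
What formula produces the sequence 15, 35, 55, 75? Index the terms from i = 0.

Check differences: 35 - 15 = 20
55 - 35 = 20
Common difference d = 20.
First term a = 15.
Formula: S_i = 15 + 20*i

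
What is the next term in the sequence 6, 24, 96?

Ratios: 24 / 6 = 4.0
This is a geometric sequence with common ratio r = 4.
Next term = 96 * 4 = 384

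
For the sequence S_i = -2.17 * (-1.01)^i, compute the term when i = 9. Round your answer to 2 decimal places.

S_9 = -2.17 * (-1.01)^9 ≈ -2.17 * -1.0937 ≈ 2.37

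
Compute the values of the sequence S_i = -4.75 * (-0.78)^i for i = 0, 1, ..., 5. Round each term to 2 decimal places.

This is a geometric sequence.
i=0: S_0 = -4.75 * (-0.78)^0 = -4.75
i=1: S_1 = -4.75 * (-0.78)^1 ≈ 3.71
i=2: S_2 = -4.75 * (-0.78)^2 ≈ -2.89
i=3: S_3 = -4.75 * (-0.78)^3 ≈ 2.25
i=4: S_4 = -4.75 * (-0.78)^4 ≈ -1.76
i=5: S_5 = -4.75 * (-0.78)^5 ≈ 1.37
The first 6 terms are: [-4.75, 3.71, -2.89, 2.25, -1.76, 1.37]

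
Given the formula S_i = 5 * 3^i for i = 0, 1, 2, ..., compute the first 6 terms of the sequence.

This is a geometric sequence.
i=0: S_0 = 5 * 3^0 = 5
i=1: S_1 = 5 * 3^1 = 15
i=2: S_2 = 5 * 3^2 = 45
i=3: S_3 = 5 * 3^3 = 135
i=4: S_4 = 5 * 3^4 = 405
i=5: S_5 = 5 * 3^5 = 1215
The first 6 terms are: [5, 15, 45, 135, 405, 1215]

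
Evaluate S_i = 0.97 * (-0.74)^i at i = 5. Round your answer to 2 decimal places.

S_5 = 0.97 * (-0.74)^5 ≈ 0.97 * -0.2219 ≈ -0.22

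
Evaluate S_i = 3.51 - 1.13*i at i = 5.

S_5 = 3.51 + -1.13*5 = 3.51 + -5.65 = -2.14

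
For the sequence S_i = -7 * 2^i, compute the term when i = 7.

S_7 = -7 * 2^7 = -7 * 128 = -896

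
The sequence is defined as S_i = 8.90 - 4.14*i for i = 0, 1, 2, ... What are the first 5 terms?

This is an arithmetic sequence.
i=0: S_0 = 8.9 + -4.14*0 = 8.9
i=1: S_1 = 8.9 + -4.14*1 = 4.76
i=2: S_2 = 8.9 + -4.14*2 = 0.62
i=3: S_3 = 8.9 + -4.14*3 = -3.52
i=4: S_4 = 8.9 + -4.14*4 = -7.66
The first 5 terms are: [8.9, 4.76, 0.62, -3.52, -7.66]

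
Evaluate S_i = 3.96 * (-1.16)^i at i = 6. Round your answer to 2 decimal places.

S_6 = 3.96 * (-1.16)^6 ≈ 3.96 * 2.4364 ≈ 9.65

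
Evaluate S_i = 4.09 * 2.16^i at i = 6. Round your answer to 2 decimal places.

S_6 = 4.09 * 2.16^6 ≈ 4.09 * 101.56 ≈ 415.38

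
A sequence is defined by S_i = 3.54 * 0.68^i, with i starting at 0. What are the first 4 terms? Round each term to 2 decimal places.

This is a geometric sequence.
i=0: S_0 = 3.54 * 0.68^0 = 3.54
i=1: S_1 = 3.54 * 0.68^1 ≈ 2.41
i=2: S_2 = 3.54 * 0.68^2 ≈ 1.64
i=3: S_3 = 3.54 * 0.68^3 ≈ 1.11
The first 4 terms are: [3.54, 2.41, 1.64, 1.11]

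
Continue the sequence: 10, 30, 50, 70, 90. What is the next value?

Differences: 30 - 10 = 20
This is an arithmetic sequence with common difference d = 20.
Next term = 90 + 20 = 110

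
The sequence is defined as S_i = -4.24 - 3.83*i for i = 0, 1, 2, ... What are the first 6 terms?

This is an arithmetic sequence.
i=0: S_0 = -4.24 + -3.83*0 = -4.24
i=1: S_1 = -4.24 + -3.83*1 = -8.07
i=2: S_2 = -4.24 + -3.83*2 = -11.9
i=3: S_3 = -4.24 + -3.83*3 = -15.73
i=4: S_4 = -4.24 + -3.83*4 = -19.56
i=5: S_5 = -4.24 + -3.83*5 = -23.39
The first 6 terms are: [-4.24, -8.07, -11.9, -15.73, -19.56, -23.39]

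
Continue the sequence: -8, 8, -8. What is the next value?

Ratios: 8 / -8 = -1.0
This is a geometric sequence with common ratio r = -1.
Next term = -8 * -1 = 8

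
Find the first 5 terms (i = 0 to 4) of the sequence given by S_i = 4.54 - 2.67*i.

This is an arithmetic sequence.
i=0: S_0 = 4.54 + -2.67*0 = 4.54
i=1: S_1 = 4.54 + -2.67*1 = 1.87
i=2: S_2 = 4.54 + -2.67*2 = -0.8
i=3: S_3 = 4.54 + -2.67*3 = -3.47
i=4: S_4 = 4.54 + -2.67*4 = -6.14
The first 5 terms are: [4.54, 1.87, -0.8, -3.47, -6.14]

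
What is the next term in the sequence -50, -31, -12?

Differences: -31 - -50 = 19
This is an arithmetic sequence with common difference d = 19.
Next term = -12 + 19 = 7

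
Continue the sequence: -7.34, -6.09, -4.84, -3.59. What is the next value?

Differences: -6.09 - -7.34 = 1.25
This is an arithmetic sequence with common difference d = 1.25.
Next term = -3.59 + 1.25 = -2.34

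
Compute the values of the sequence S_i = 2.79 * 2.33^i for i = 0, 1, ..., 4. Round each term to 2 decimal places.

This is a geometric sequence.
i=0: S_0 = 2.79 * 2.33^0 = 2.79
i=1: S_1 = 2.79 * 2.33^1 ≈ 6.5
i=2: S_2 = 2.79 * 2.33^2 ≈ 15.15
i=3: S_3 = 2.79 * 2.33^3 ≈ 35.29
i=4: S_4 = 2.79 * 2.33^4 ≈ 82.23
The first 5 terms are: [2.79, 6.5, 15.15, 35.29, 82.23]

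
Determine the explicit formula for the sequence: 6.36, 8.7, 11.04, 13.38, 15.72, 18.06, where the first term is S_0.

Check differences: 8.7 - 6.36 = 2.34
11.04 - 8.7 = 2.34
Common difference d = 2.34.
First term a = 6.36.
Formula: S_i = 6.36 + 2.34*i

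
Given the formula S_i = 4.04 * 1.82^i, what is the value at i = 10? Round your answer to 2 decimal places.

S_10 = 4.04 * 1.82^10 ≈ 4.04 * 398.7621 ≈ 1611.0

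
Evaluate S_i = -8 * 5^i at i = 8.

S_8 = -8 * 5^8 = -8 * 390625 = -3125000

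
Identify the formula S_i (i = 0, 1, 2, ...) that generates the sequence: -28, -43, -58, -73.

Check differences: -43 - -28 = -15
-58 - -43 = -15
Common difference d = -15.
First term a = -28.
Formula: S_i = -28 - 15*i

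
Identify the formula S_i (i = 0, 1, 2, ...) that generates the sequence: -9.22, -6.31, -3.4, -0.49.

Check differences: -6.31 - -9.22 = 2.91
-3.4 - -6.31 = 2.91
Common difference d = 2.91.
First term a = -9.22.
Formula: S_i = -9.22 + 2.91*i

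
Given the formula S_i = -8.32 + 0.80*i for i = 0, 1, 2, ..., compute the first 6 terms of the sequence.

This is an arithmetic sequence.
i=0: S_0 = -8.32 + 0.8*0 = -8.32
i=1: S_1 = -8.32 + 0.8*1 = -7.52
i=2: S_2 = -8.32 + 0.8*2 = -6.72
i=3: S_3 = -8.32 + 0.8*3 = -5.92
i=4: S_4 = -8.32 + 0.8*4 = -5.12
i=5: S_5 = -8.32 + 0.8*5 = -4.32
The first 6 terms are: [-8.32, -7.52, -6.72, -5.92, -5.12, -4.32]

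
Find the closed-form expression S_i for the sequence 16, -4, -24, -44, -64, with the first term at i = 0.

Check differences: -4 - 16 = -20
-24 - -4 = -20
Common difference d = -20.
First term a = 16.
Formula: S_i = 16 - 20*i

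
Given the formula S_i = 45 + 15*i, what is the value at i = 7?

S_7 = 45 + 15*7 = 45 + 105 = 150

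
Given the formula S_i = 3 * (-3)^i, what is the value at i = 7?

S_7 = 3 * (-3)^7 = 3 * -2187 = -6561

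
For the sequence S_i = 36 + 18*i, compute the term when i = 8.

S_8 = 36 + 18*8 = 36 + 144 = 180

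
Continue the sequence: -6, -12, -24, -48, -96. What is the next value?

Ratios: -12 / -6 = 2.0
This is a geometric sequence with common ratio r = 2.
Next term = -96 * 2 = -192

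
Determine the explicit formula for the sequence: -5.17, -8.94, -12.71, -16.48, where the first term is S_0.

Check differences: -8.94 - -5.17 = -3.77
-12.71 - -8.94 = -3.77
Common difference d = -3.77.
First term a = -5.17.
Formula: S_i = -5.17 - 3.77*i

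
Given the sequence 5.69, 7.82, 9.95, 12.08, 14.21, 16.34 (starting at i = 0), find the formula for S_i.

Check differences: 7.82 - 5.69 = 2.13
9.95 - 7.82 = 2.13
Common difference d = 2.13.
First term a = 5.69.
Formula: S_i = 5.69 + 2.13*i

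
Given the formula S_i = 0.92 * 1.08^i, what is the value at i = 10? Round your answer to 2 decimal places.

S_10 = 0.92 * 1.08^10 ≈ 0.92 * 2.1589 ≈ 1.99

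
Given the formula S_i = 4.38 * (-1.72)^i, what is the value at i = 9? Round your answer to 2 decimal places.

S_9 = 4.38 * (-1.72)^9 ≈ 4.38 * -131.7516 ≈ -577.07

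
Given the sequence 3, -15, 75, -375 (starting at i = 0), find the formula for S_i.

Check ratios: -15 / 3 = -5.0
Common ratio r = -5.
First term a = 3.
Formula: S_i = 3 * (-5)^i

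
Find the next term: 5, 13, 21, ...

Differences: 13 - 5 = 8
This is an arithmetic sequence with common difference d = 8.
Next term = 21 + 8 = 29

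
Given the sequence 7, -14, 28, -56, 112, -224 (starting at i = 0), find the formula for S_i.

Check ratios: -14 / 7 = -2.0
Common ratio r = -2.
First term a = 7.
Formula: S_i = 7 * (-2)^i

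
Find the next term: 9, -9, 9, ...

Ratios: -9 / 9 = -1.0
This is a geometric sequence with common ratio r = -1.
Next term = 9 * -1 = -9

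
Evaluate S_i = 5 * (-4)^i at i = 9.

S_9 = 5 * (-4)^9 = 5 * -262144 = -1310720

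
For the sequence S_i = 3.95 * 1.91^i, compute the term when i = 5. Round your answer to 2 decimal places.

S_5 = 3.95 * 1.91^5 ≈ 3.95 * 25.4195 ≈ 100.41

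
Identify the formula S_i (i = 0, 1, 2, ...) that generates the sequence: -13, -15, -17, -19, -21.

Check differences: -15 - -13 = -2
-17 - -15 = -2
Common difference d = -2.
First term a = -13.
Formula: S_i = -13 - 2*i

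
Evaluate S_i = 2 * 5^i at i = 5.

S_5 = 2 * 5^5 = 2 * 3125 = 6250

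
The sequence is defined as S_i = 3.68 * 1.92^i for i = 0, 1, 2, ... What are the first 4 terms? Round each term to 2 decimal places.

This is a geometric sequence.
i=0: S_0 = 3.68 * 1.92^0 = 3.68
i=1: S_1 = 3.68 * 1.92^1 ≈ 7.07
i=2: S_2 = 3.68 * 1.92^2 ≈ 13.57
i=3: S_3 = 3.68 * 1.92^3 ≈ 26.05
The first 4 terms are: [3.68, 7.07, 13.57, 26.05]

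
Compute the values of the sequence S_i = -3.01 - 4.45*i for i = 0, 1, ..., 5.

This is an arithmetic sequence.
i=0: S_0 = -3.01 + -4.45*0 = -3.01
i=1: S_1 = -3.01 + -4.45*1 = -7.46
i=2: S_2 = -3.01 + -4.45*2 = -11.91
i=3: S_3 = -3.01 + -4.45*3 = -16.36
i=4: S_4 = -3.01 + -4.45*4 = -20.81
i=5: S_5 = -3.01 + -4.45*5 = -25.26
The first 6 terms are: [-3.01, -7.46, -11.91, -16.36, -20.81, -25.26]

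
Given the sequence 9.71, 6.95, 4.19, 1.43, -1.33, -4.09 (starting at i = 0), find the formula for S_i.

Check differences: 6.95 - 9.71 = -2.76
4.19 - 6.95 = -2.76
Common difference d = -2.76.
First term a = 9.71.
Formula: S_i = 9.71 - 2.76*i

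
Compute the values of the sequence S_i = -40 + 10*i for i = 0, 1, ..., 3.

This is an arithmetic sequence.
i=0: S_0 = -40 + 10*0 = -40
i=1: S_1 = -40 + 10*1 = -30
i=2: S_2 = -40 + 10*2 = -20
i=3: S_3 = -40 + 10*3 = -10
The first 4 terms are: [-40, -30, -20, -10]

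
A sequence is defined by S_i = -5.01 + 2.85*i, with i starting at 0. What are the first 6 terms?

This is an arithmetic sequence.
i=0: S_0 = -5.01 + 2.85*0 = -5.01
i=1: S_1 = -5.01 + 2.85*1 = -2.16
i=2: S_2 = -5.01 + 2.85*2 = 0.69
i=3: S_3 = -5.01 + 2.85*3 = 3.54
i=4: S_4 = -5.01 + 2.85*4 = 6.39
i=5: S_5 = -5.01 + 2.85*5 = 9.24
The first 6 terms are: [-5.01, -2.16, 0.69, 3.54, 6.39, 9.24]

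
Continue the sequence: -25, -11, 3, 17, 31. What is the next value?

Differences: -11 - -25 = 14
This is an arithmetic sequence with common difference d = 14.
Next term = 31 + 14 = 45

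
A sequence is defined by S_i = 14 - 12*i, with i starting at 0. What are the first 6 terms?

This is an arithmetic sequence.
i=0: S_0 = 14 + -12*0 = 14
i=1: S_1 = 14 + -12*1 = 2
i=2: S_2 = 14 + -12*2 = -10
i=3: S_3 = 14 + -12*3 = -22
i=4: S_4 = 14 + -12*4 = -34
i=5: S_5 = 14 + -12*5 = -46
The first 6 terms are: [14, 2, -10, -22, -34, -46]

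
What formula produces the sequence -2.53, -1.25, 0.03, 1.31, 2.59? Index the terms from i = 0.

Check differences: -1.25 - -2.53 = 1.28
0.03 - -1.25 = 1.28
Common difference d = 1.28.
First term a = -2.53.
Formula: S_i = -2.53 + 1.28*i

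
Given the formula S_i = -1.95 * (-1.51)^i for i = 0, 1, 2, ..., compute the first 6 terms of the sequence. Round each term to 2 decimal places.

This is a geometric sequence.
i=0: S_0 = -1.95 * (-1.51)^0 = -1.95
i=1: S_1 = -1.95 * (-1.51)^1 ≈ 2.94
i=2: S_2 = -1.95 * (-1.51)^2 ≈ -4.45
i=3: S_3 = -1.95 * (-1.51)^3 ≈ 6.71
i=4: S_4 = -1.95 * (-1.51)^4 ≈ -10.14
i=5: S_5 = -1.95 * (-1.51)^5 ≈ 15.31
The first 6 terms are: [-1.95, 2.94, -4.45, 6.71, -10.14, 15.31]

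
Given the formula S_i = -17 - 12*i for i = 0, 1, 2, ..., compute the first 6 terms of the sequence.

This is an arithmetic sequence.
i=0: S_0 = -17 + -12*0 = -17
i=1: S_1 = -17 + -12*1 = -29
i=2: S_2 = -17 + -12*2 = -41
i=3: S_3 = -17 + -12*3 = -53
i=4: S_4 = -17 + -12*4 = -65
i=5: S_5 = -17 + -12*5 = -77
The first 6 terms are: [-17, -29, -41, -53, -65, -77]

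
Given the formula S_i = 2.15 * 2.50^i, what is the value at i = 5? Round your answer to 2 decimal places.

S_5 = 2.15 * 2.5^5 ≈ 2.15 * 97.6563 ≈ 209.96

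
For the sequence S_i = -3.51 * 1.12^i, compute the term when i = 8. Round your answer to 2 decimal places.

S_8 = -3.51 * 1.12^8 ≈ -3.51 * 2.476 ≈ -8.69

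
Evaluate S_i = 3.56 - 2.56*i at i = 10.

S_10 = 3.56 + -2.56*10 = 3.56 + -25.6 = -22.04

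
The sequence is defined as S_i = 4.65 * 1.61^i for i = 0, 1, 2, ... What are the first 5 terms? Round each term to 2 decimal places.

This is a geometric sequence.
i=0: S_0 = 4.65 * 1.61^0 = 4.65
i=1: S_1 = 4.65 * 1.61^1 ≈ 7.49
i=2: S_2 = 4.65 * 1.61^2 ≈ 12.05
i=3: S_3 = 4.65 * 1.61^3 ≈ 19.41
i=4: S_4 = 4.65 * 1.61^4 ≈ 31.24
The first 5 terms are: [4.65, 7.49, 12.05, 19.41, 31.24]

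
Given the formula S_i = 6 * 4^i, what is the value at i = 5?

S_5 = 6 * 4^5 = 6 * 1024 = 6144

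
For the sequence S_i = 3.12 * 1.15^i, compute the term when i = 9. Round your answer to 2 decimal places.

S_9 = 3.12 * 1.15^9 ≈ 3.12 * 3.5179 ≈ 10.98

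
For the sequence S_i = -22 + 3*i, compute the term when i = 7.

S_7 = -22 + 3*7 = -22 + 21 = -1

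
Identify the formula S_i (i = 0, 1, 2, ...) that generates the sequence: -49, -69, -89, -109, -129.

Check differences: -69 - -49 = -20
-89 - -69 = -20
Common difference d = -20.
First term a = -49.
Formula: S_i = -49 - 20*i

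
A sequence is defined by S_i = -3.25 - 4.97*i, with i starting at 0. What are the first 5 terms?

This is an arithmetic sequence.
i=0: S_0 = -3.25 + -4.97*0 = -3.25
i=1: S_1 = -3.25 + -4.97*1 = -8.22
i=2: S_2 = -3.25 + -4.97*2 = -13.19
i=3: S_3 = -3.25 + -4.97*3 = -18.16
i=4: S_4 = -3.25 + -4.97*4 = -23.13
The first 5 terms are: [-3.25, -8.22, -13.19, -18.16, -23.13]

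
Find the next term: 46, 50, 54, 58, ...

Differences: 50 - 46 = 4
This is an arithmetic sequence with common difference d = 4.
Next term = 58 + 4 = 62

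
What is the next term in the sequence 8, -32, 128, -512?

Ratios: -32 / 8 = -4.0
This is a geometric sequence with common ratio r = -4.
Next term = -512 * -4 = 2048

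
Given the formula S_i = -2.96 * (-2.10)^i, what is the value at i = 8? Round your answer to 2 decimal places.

S_8 = -2.96 * (-2.1)^8 ≈ -2.96 * 378.2286 ≈ -1119.56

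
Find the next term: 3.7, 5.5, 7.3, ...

Differences: 5.5 - 3.7 = 1.8
This is an arithmetic sequence with common difference d = 1.8.
Next term = 7.3 + 1.8 = 9.1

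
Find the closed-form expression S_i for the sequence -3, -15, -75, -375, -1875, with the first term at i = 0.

Check ratios: -15 / -3 = 5.0
Common ratio r = 5.
First term a = -3.
Formula: S_i = -3 * 5^i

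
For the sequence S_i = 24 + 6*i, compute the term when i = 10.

S_10 = 24 + 6*10 = 24 + 60 = 84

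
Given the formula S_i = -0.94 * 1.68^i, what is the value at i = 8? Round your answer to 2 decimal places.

S_8 = -0.94 * 1.68^8 ≈ -0.94 * 63.4562 ≈ -59.65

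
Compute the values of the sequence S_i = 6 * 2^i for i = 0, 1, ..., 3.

This is a geometric sequence.
i=0: S_0 = 6 * 2^0 = 6
i=1: S_1 = 6 * 2^1 = 12
i=2: S_2 = 6 * 2^2 = 24
i=3: S_3 = 6 * 2^3 = 48
The first 4 terms are: [6, 12, 24, 48]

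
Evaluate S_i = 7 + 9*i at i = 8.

S_8 = 7 + 9*8 = 7 + 72 = 79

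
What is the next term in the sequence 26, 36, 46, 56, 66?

Differences: 36 - 26 = 10
This is an arithmetic sequence with common difference d = 10.
Next term = 66 + 10 = 76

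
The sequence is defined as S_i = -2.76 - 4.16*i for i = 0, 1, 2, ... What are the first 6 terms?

This is an arithmetic sequence.
i=0: S_0 = -2.76 + -4.16*0 = -2.76
i=1: S_1 = -2.76 + -4.16*1 = -6.92
i=2: S_2 = -2.76 + -4.16*2 = -11.08
i=3: S_3 = -2.76 + -4.16*3 = -15.24
i=4: S_4 = -2.76 + -4.16*4 = -19.4
i=5: S_5 = -2.76 + -4.16*5 = -23.56
The first 6 terms are: [-2.76, -6.92, -11.08, -15.24, -19.4, -23.56]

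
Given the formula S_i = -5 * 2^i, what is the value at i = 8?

S_8 = -5 * 2^8 = -5 * 256 = -1280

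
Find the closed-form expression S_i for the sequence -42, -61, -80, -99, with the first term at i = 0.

Check differences: -61 - -42 = -19
-80 - -61 = -19
Common difference d = -19.
First term a = -42.
Formula: S_i = -42 - 19*i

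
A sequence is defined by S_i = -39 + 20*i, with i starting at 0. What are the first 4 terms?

This is an arithmetic sequence.
i=0: S_0 = -39 + 20*0 = -39
i=1: S_1 = -39 + 20*1 = -19
i=2: S_2 = -39 + 20*2 = 1
i=3: S_3 = -39 + 20*3 = 21
The first 4 terms are: [-39, -19, 1, 21]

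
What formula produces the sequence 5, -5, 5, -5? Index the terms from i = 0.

Check ratios: -5 / 5 = -1.0
Common ratio r = -1.
First term a = 5.
Formula: S_i = 5 * (-1)^i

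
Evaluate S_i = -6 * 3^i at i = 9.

S_9 = -6 * 3^9 = -6 * 19683 = -118098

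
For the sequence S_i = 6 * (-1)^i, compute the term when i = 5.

S_5 = 6 * (-1)^5 = 6 * -1 = -6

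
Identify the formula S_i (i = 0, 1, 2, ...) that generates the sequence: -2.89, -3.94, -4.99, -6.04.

Check differences: -3.94 - -2.89 = -1.05
-4.99 - -3.94 = -1.05
Common difference d = -1.05.
First term a = -2.89.
Formula: S_i = -2.89 - 1.05*i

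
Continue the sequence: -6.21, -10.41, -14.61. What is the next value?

Differences: -10.41 - -6.21 = -4.2
This is an arithmetic sequence with common difference d = -4.2.
Next term = -14.61 + -4.2 = -18.81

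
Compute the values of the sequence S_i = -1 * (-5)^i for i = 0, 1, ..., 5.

This is a geometric sequence.
i=0: S_0 = -1 * (-5)^0 = -1
i=1: S_1 = -1 * (-5)^1 = 5
i=2: S_2 = -1 * (-5)^2 = -25
i=3: S_3 = -1 * (-5)^3 = 125
i=4: S_4 = -1 * (-5)^4 = -625
i=5: S_5 = -1 * (-5)^5 = 3125
The first 6 terms are: [-1, 5, -25, 125, -625, 3125]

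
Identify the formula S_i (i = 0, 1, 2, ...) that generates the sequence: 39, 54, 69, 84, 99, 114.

Check differences: 54 - 39 = 15
69 - 54 = 15
Common difference d = 15.
First term a = 39.
Formula: S_i = 39 + 15*i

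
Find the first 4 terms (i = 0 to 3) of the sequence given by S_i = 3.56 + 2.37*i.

This is an arithmetic sequence.
i=0: S_0 = 3.56 + 2.37*0 = 3.56
i=1: S_1 = 3.56 + 2.37*1 = 5.93
i=2: S_2 = 3.56 + 2.37*2 = 8.3
i=3: S_3 = 3.56 + 2.37*3 = 10.67
The first 4 terms are: [3.56, 5.93, 8.3, 10.67]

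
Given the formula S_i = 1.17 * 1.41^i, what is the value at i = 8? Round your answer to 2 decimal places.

S_8 = 1.17 * 1.41^8 ≈ 1.17 * 15.6226 ≈ 18.28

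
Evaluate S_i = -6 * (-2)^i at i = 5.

S_5 = -6 * (-2)^5 = -6 * -32 = 192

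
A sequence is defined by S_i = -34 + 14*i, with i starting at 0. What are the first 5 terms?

This is an arithmetic sequence.
i=0: S_0 = -34 + 14*0 = -34
i=1: S_1 = -34 + 14*1 = -20
i=2: S_2 = -34 + 14*2 = -6
i=3: S_3 = -34 + 14*3 = 8
i=4: S_4 = -34 + 14*4 = 22
The first 5 terms are: [-34, -20, -6, 8, 22]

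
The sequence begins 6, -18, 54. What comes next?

Ratios: -18 / 6 = -3.0
This is a geometric sequence with common ratio r = -3.
Next term = 54 * -3 = -162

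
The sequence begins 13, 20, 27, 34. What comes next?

Differences: 20 - 13 = 7
This is an arithmetic sequence with common difference d = 7.
Next term = 34 + 7 = 41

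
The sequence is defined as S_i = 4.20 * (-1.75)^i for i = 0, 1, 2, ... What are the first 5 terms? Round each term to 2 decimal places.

This is a geometric sequence.
i=0: S_0 = 4.2 * (-1.75)^0 = 4.2
i=1: S_1 = 4.2 * (-1.75)^1 = -7.35
i=2: S_2 = 4.2 * (-1.75)^2 ≈ 12.86
i=3: S_3 = 4.2 * (-1.75)^3 ≈ -22.51
i=4: S_4 = 4.2 * (-1.75)^4 ≈ 39.39
The first 5 terms are: [4.2, -7.35, 12.86, -22.51, 39.39]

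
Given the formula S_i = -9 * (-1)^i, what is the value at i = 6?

S_6 = -9 * (-1)^6 = -9 * 1 = -9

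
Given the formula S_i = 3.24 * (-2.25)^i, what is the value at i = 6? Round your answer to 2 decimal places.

S_6 = 3.24 * (-2.25)^6 ≈ 3.24 * 129.7463 ≈ 420.38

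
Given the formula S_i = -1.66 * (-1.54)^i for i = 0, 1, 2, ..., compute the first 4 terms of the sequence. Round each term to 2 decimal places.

This is a geometric sequence.
i=0: S_0 = -1.66 * (-1.54)^0 = -1.66
i=1: S_1 = -1.66 * (-1.54)^1 ≈ 2.56
i=2: S_2 = -1.66 * (-1.54)^2 ≈ -3.94
i=3: S_3 = -1.66 * (-1.54)^3 ≈ 6.06
The first 4 terms are: [-1.66, 2.56, -3.94, 6.06]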